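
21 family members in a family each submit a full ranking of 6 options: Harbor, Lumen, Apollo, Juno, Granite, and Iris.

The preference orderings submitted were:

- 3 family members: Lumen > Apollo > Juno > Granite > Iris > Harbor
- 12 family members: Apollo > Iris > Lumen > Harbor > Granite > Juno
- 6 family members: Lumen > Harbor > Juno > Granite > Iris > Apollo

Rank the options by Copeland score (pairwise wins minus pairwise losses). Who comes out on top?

Pairwise results:
  Harbor vs Lumen: Lumen wins 21–0.
  Harbor vs Apollo: Apollo wins 15–6.
  Harbor vs Juno: Harbor wins 18–3.
  Harbor vs Granite: Harbor wins 18–3.
  Harbor vs Iris: Iris wins 15–6.
  Lumen vs Apollo: Apollo wins 12–9.
  Lumen vs Juno: Lumen wins 21–0.
  Lumen vs Granite: Lumen wins 21–0.
  Lumen vs Iris: Iris wins 12–9.
  Apollo vs Juno: Apollo wins 15–6.
  Apollo vs Granite: Apollo wins 15–6.
  Apollo vs Iris: Apollo wins 15–6.
  Juno vs Granite: Granite wins 12–9.
  Juno vs Iris: Iris wins 12–9.
  Granite vs Iris: Iris wins 12–9.
Copeland scores (wins − losses):
  Harbor: 2 − 3 = -1
  Lumen: 3 − 2 = 1
  Apollo: 5 − 0 = 5
  Juno: 0 − 5 = -5
  Granite: 1 − 4 = -3
  Iris: 4 − 1 = 3
Apollo has the best Copeland score.

Apollo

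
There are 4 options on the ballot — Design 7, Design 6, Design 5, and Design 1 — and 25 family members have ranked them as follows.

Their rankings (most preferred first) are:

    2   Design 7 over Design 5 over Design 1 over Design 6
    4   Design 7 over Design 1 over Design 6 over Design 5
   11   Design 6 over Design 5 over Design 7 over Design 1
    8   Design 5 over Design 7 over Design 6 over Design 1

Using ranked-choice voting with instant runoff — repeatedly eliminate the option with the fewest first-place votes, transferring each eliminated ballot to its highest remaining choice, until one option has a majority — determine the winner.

Round 1: Design 6 11, Design 5 8, Design 7 6, Design 1 0. Design 1 has the fewest and is eliminated.
Round 2: Design 6 11, Design 5 8, Design 7 6. Design 7 has the fewest and is eliminated.
Round 3: Design 6 15, Design 5 10. Design 6 has a majority.

Design 6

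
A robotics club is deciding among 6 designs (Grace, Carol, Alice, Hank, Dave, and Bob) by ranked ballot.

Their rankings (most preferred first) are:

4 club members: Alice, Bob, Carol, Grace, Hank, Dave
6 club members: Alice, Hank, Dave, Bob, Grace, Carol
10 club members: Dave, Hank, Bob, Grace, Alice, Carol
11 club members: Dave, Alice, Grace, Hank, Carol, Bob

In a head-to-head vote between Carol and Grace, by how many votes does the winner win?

23

Ballots ranking Carol above Grace: 4.
Ballots ranking Grace above Carol: 6+10+11 = 27.
Grace wins 27–4, a margin of 23.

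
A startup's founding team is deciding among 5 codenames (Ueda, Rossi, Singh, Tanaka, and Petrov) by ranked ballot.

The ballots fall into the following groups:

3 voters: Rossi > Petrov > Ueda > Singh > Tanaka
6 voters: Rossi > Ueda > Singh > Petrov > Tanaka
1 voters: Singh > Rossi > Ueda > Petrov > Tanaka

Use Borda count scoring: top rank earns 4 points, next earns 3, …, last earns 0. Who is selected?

Borda scores:
  Ueda: 3·2 + 6·3 + 2 = 26
  Rossi: 3·4 + 6·4 + 3 = 39
  Singh: 3·1 + 6·2 + 4 = 19
  Tanaka: 3·0 + 6·0 + 0 = 0
  Petrov: 3·3 + 6·1 + 1 = 16
Rossi has the highest total.

Rossi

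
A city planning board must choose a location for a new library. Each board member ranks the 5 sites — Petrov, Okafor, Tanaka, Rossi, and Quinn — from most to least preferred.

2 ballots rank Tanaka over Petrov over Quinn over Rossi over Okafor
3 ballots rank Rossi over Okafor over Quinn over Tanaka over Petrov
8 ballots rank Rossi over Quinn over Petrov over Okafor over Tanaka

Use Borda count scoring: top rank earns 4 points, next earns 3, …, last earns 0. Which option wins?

Rossi

Borda scores:
  Petrov: 2·3 + 3·0 + 8·2 = 22
  Okafor: 2·0 + 3·3 + 8·1 = 17
  Tanaka: 2·4 + 3·1 + 8·0 = 11
  Rossi: 2·1 + 3·4 + 8·4 = 46
  Quinn: 2·2 + 3·2 + 8·3 = 34
Rossi has the highest total.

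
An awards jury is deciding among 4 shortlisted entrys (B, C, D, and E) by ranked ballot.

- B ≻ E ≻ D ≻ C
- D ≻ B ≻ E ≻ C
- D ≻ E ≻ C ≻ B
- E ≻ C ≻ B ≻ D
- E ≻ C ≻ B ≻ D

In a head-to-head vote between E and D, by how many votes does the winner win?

1

Ballots ranking E above D: 3.
Ballots ranking D above E: 2.
E wins 3–2, a margin of 1.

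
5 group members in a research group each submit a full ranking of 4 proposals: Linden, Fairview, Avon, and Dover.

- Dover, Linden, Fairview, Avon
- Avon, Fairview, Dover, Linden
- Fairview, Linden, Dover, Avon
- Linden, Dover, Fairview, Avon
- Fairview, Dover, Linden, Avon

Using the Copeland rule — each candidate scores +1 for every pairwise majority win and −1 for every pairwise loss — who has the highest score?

Fairview

Pairwise results:
  Linden vs Fairview: Fairview wins 3–2.
  Linden vs Avon: Linden wins 4–1.
  Linden vs Dover: Dover wins 3–2.
  Fairview vs Avon: Fairview wins 4–1.
  Fairview vs Dover: Fairview wins 3–2.
  Avon vs Dover: Dover wins 4–1.
Copeland scores (wins − losses):
  Linden: 1 − 2 = -1
  Fairview: 3 − 0 = 3
  Avon: 0 − 3 = -3
  Dover: 2 − 1 = 1
Fairview has the best Copeland score.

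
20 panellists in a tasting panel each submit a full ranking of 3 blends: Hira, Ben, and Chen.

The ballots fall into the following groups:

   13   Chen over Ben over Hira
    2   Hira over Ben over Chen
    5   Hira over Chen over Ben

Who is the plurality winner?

Chen

First-place vote totals:
  Hira: 7
  Ben: 0
  Chen: 13
Chen has the most first-place votes.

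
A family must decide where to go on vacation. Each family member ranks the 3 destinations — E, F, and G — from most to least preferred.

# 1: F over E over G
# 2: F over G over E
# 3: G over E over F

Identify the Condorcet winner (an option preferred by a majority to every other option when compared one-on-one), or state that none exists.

F

Head-to-head results (3 voters total):
E vs F: F wins 2–1.
E vs G: G wins 2–1.
F vs G: F wins 2–1.
F beats each rival — E (2–1), G (2–1) — so F is the Condorcet winner.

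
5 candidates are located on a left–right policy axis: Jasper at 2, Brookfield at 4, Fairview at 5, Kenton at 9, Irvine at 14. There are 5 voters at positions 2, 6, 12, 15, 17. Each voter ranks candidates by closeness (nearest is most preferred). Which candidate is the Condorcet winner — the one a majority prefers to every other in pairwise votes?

With single-peaked preferences on a line, the Condorcet winner is the candidate closest to the median voter.
The median voter (position 12) is closest to Irvine at 14.
Check: Irvine vs Brookfield — voters closer to Irvine: 3 of 5.

Irvine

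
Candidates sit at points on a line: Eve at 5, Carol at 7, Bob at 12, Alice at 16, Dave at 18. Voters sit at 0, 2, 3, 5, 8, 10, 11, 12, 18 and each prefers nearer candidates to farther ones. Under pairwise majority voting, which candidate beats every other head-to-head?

Carol

With single-peaked preferences on a line, the Condorcet winner is the candidate closest to the median voter.
The median voter (position 8) is closest to Carol at 7.
Check: Carol vs Dave — voters closer to Carol: 8 of 9.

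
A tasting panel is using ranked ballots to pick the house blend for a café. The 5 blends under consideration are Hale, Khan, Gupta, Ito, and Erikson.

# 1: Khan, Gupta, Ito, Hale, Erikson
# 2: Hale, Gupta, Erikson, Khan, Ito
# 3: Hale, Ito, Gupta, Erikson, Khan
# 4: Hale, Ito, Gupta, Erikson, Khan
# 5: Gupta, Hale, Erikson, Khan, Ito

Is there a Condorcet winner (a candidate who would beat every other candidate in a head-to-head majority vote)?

Head-to-head results (5 voters total):
Hale vs Khan: Hale wins 4–1.
Hale vs Gupta: Hale wins 3–2.
Hale vs Ito: Hale wins 4–1.
Hale vs Erikson: Hale wins 5–0.
Khan vs Gupta: Gupta wins 4–1.
Khan vs Ito: Khan wins 3–2.
Khan vs Erikson: Erikson wins 4–1.
Gupta vs Ito: Gupta wins 3–2.
Gupta vs Erikson: Gupta wins 5–0.
Ito vs Erikson: Ito wins 3–2.
Hale beats each rival — Khan (4–1), Gupta (3–2), Ito (4–1), Erikson (5–0) — so Hale is the Condorcet winner.

Yes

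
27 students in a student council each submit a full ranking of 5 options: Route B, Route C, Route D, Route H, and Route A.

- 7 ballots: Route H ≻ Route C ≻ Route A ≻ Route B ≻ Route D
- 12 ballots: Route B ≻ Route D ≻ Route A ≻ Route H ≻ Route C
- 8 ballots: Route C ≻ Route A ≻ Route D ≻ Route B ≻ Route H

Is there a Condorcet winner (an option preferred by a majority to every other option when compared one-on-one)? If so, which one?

Head-to-head results (27 voters total):
Route B vs Route C: Route C wins 15–12.
Route B vs Route D: Route B wins 19–8.
Route B vs Route H: Route B wins 20–7.
Route B vs Route A: Route A wins 15–12.
Route C vs Route D: Route C wins 15–12.
Route C vs Route H: Route H wins 19–8.
Route C vs Route A: Route C wins 15–12.
Route D vs Route H: Route D wins 20–7.
Route D vs Route A: Route A wins 15–12.
Route H vs Route A: Route A wins 20–7.
No candidate beats all others: Route B beats Route H beats Route C beats Route B, a majority cycle.

None — there is no Condorcet winner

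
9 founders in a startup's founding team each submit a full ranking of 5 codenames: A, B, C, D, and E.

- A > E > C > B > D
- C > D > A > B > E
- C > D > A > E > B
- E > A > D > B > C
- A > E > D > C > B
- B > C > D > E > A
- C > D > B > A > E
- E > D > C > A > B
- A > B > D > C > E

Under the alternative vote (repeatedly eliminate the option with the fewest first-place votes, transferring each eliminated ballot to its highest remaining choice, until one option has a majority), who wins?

C

Round 1: A 3, C 3, E 2, B 1, D 0. D has the fewest and is eliminated.
Round 2: A 3, C 3, E 2, B 1. B has the fewest and is eliminated.
Round 3: C 4, A 3, E 2. E has the fewest and is eliminated.
Round 4: C 5, A 4. C has a majority.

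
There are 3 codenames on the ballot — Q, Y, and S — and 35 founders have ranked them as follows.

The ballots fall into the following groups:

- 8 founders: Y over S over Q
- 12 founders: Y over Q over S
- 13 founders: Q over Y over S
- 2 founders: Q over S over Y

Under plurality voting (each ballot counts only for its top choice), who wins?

First-place vote totals:
  Q: 15
  Y: 20
  S: 0
Y has the most first-place votes.

Y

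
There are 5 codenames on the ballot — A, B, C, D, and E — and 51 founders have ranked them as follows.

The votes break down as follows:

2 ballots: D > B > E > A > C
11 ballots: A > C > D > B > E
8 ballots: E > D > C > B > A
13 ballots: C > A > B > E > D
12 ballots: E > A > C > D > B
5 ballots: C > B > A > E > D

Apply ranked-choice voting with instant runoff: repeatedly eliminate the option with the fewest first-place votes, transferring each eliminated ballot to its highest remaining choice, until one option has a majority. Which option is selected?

Round 1: E 20, C 18, A 11, D 2, B 0. B has the fewest and is eliminated.
Round 2: E 20, C 18, A 11, D 2. D has the fewest and is eliminated.
Round 3: E 22, C 18, A 11. A has the fewest and is eliminated.
Round 4: C 29, E 22. C has a majority.

C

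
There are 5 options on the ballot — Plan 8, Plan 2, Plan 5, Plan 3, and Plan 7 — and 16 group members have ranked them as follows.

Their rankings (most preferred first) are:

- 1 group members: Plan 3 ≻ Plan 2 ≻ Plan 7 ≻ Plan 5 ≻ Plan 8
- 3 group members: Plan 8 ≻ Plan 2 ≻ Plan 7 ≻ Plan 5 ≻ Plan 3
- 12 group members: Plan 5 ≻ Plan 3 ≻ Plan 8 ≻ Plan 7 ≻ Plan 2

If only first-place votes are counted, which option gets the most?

Plan 5

First-place vote totals:
  Plan 8: 3
  Plan 2: 0
  Plan 5: 12
  Plan 3: 1
  Plan 7: 0
Plan 5 has the most first-place votes.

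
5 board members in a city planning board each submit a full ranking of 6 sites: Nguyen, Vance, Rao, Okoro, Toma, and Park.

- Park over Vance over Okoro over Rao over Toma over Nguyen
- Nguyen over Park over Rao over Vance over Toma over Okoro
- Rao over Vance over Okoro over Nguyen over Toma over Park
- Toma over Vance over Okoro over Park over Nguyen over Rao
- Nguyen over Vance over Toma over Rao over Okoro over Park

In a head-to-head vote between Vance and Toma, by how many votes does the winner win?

3

Ballots ranking Vance above Toma: 4.
Ballots ranking Toma above Vance: 1.
Vance wins 4–1, a margin of 3.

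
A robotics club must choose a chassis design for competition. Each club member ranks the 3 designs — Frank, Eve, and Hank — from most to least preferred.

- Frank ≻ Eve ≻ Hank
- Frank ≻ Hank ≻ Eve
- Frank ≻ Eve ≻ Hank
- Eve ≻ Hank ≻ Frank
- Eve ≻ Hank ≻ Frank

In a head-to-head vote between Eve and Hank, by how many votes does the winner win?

3

Ballots ranking Eve above Hank: 4.
Ballots ranking Hank above Eve: 1.
Eve wins 4–1, a margin of 3.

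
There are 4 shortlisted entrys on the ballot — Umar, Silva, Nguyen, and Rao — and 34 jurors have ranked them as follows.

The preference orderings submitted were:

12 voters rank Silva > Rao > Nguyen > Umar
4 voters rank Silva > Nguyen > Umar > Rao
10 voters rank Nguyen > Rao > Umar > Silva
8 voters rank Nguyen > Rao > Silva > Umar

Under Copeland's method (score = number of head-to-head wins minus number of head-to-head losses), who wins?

Nguyen

Pairwise results:
  Umar vs Silva: Silva wins 24–10.
  Umar vs Nguyen: Nguyen wins 34–0.
  Umar vs Rao: Rao wins 30–4.
  Silva vs Nguyen: Nguyen wins 18–16.
  Silva vs Rao: Rao wins 18–16.
  Nguyen vs Rao: Nguyen wins 22–12.
Copeland scores (wins − losses):
  Umar: 0 − 3 = -3
  Silva: 1 − 2 = -1
  Nguyen: 3 − 0 = 3
  Rao: 2 − 1 = 1
Nguyen has the best Copeland score.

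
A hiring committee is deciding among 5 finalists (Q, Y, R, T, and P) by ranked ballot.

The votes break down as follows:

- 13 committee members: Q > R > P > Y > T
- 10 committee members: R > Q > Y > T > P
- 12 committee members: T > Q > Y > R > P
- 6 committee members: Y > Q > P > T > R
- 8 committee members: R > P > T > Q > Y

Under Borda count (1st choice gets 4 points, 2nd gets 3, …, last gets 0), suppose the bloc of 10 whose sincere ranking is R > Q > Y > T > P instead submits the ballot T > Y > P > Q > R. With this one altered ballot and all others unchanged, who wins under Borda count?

Borda totals with the altered ballot: Q 124, Y 91, R 83, T 110, P 82.
The winner is unchanged: still Q.

Q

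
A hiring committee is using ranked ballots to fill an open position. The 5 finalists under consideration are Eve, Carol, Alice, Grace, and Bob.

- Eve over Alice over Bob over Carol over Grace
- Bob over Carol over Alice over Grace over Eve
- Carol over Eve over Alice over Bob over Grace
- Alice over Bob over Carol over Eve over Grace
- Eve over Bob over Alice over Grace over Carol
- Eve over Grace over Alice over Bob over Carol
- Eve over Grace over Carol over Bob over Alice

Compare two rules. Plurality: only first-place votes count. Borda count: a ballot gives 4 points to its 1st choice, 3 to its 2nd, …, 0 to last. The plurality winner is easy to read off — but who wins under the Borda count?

Eve

Plurality first-place counts: Eve 4, Carol 1, Alice 1, Grace 0, Bob 1 → Eve.
Borda totals: Eve 20, Carol 12, Alice 15, Grace 8, Bob 15 → Eve.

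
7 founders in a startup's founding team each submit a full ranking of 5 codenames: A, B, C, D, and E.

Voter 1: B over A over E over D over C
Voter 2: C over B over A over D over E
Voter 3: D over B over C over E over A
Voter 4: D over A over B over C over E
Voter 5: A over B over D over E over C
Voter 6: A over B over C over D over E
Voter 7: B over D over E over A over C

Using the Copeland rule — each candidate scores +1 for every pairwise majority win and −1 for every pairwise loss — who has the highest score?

Pairwise results:
  A vs B: B wins 4–3.
  A vs C: A wins 5–2.
  A vs D: A wins 4–3.
  A vs E: A wins 5–2.
  B vs C: B wins 6–1.
  B vs D: B wins 5–2.
  B vs E: B wins 7–0.
  C vs D: D wins 5–2.
  C vs E: C wins 4–3.
  D vs E: D wins 6–1.
Copeland scores (wins − losses):
  A: 3 − 1 = 2
  B: 4 − 0 = 4
  C: 1 − 3 = -2
  D: 2 − 2 = 0
  E: 0 − 4 = -4
B has the best Copeland score.

B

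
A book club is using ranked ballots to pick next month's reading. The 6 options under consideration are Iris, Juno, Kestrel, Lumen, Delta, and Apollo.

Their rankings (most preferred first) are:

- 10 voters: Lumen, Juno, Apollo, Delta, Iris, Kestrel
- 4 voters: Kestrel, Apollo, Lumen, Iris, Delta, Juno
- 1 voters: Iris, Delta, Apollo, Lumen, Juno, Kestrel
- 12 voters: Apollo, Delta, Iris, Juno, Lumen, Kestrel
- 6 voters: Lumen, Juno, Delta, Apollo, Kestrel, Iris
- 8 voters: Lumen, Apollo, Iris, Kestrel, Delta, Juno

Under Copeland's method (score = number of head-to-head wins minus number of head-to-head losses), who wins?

Pairwise results:
  Iris vs Juno: Iris wins 25–16.
  Iris vs Kestrel: Iris wins 31–10.
  Iris vs Lumen: Lumen wins 28–13.
  Iris vs Delta: Delta wins 28–13.
  Iris vs Apollo: Apollo wins 40–1.
  Juno vs Kestrel: Juno wins 29–12.
  Juno vs Lumen: Lumen wins 29–12.
  Juno vs Delta: Delta wins 25–16.
  Juno vs Apollo: Apollo wins 25–16.
  Kestrel vs Lumen: Lumen wins 37–4.
  Kestrel vs Delta: Delta wins 29–12.
  Kestrel vs Apollo: Apollo wins 37–4.
  Lumen vs Delta: Lumen wins 28–13.
  Lumen vs Apollo: Lumen wins 24–17.
  Delta vs Apollo: Apollo wins 34–7.
Copeland scores (wins − losses):
  Iris: 2 − 3 = -1
  Juno: 1 − 4 = -3
  Kestrel: 0 − 5 = -5
  Lumen: 5 − 0 = 5
  Delta: 3 − 2 = 1
  Apollo: 4 − 1 = 3
Lumen has the best Copeland score.

Lumen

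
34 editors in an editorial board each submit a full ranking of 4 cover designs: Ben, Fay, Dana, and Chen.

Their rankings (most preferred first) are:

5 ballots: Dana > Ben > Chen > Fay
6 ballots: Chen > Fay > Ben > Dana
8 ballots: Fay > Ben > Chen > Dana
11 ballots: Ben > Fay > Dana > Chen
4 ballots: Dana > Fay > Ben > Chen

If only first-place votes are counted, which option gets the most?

First-place vote totals:
  Ben: 11
  Fay: 8
  Dana: 9
  Chen: 6
Ben has the most first-place votes.

Ben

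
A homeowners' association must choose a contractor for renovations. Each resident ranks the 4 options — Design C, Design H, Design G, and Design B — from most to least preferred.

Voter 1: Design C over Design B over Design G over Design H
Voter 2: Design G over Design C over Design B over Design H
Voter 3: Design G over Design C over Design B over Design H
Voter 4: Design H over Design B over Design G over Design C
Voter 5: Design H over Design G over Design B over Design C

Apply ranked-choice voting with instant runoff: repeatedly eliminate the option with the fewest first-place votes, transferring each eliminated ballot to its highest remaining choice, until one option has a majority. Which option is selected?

Round 1: Design H 2, Design G 2, Design C 1, Design B 0. Design B has the fewest and is eliminated.
Round 2: Design H 2, Design G 2, Design C 1. Design C has the fewest and is eliminated.
Round 3: Design G 3, Design H 2. Design G has a majority.

Design G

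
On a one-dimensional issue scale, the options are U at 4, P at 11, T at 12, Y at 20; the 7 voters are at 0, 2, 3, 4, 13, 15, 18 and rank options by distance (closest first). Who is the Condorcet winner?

With single-peaked preferences on a line, the Condorcet winner is the candidate closest to the median voter.
The median voter (position 4) is closest to U at 4.
Check: U vs T — voters closer to U: 4 of 7.

U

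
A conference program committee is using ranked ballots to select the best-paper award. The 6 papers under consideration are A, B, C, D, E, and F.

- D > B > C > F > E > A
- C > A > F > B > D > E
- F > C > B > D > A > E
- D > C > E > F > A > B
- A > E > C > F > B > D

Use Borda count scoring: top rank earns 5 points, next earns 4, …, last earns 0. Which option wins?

C

Borda scores:
  A: 0 + 4 + 1 + 1 + 5 = 11
  B: 4 + 2 + 3 + 0 + 1 = 10
  C: 3 + 5 + 4 + 4 + 3 = 19
  D: 5 + 1 + 2 + 5 + 0 = 13
  E: 1 + 0 + 0 + 3 + 4 = 8
  F: 2 + 3 + 5 + 2 + 2 = 14
C has the highest total.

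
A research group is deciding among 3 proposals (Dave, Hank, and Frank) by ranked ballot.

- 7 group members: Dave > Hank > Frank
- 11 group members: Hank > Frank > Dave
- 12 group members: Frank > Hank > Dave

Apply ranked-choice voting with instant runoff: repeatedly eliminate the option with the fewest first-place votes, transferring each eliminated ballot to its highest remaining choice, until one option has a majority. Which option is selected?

Round 1: Frank 12, Hank 11, Dave 7. Dave has the fewest and is eliminated.
Round 2: Hank 18, Frank 12. Hank has a majority.

Hank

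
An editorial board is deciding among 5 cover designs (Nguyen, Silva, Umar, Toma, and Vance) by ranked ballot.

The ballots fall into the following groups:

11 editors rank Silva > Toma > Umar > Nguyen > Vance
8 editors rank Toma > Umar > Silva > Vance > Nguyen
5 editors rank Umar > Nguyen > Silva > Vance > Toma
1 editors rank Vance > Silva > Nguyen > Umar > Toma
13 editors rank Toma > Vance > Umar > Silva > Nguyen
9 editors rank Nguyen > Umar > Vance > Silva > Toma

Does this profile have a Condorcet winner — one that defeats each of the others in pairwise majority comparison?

Head-to-head results (47 voters total):
Nguyen vs Silva: Silva wins 33–14.
Nguyen vs Umar: Umar wins 37–10.
Nguyen vs Toma: Toma wins 32–15.
Nguyen vs Vance: Nguyen wins 25–22.
Silva vs Umar: Umar wins 35–12.
Silva vs Toma: Silva wins 26–21.
Silva vs Vance: Silva wins 24–23.
Umar vs Toma: Toma wins 32–15.
Umar vs Vance: Umar wins 33–14.
Toma vs Vance: Toma wins 32–15.
No candidate beats all others: Silva beats Toma beats Umar beats Silva, a majority cycle.

No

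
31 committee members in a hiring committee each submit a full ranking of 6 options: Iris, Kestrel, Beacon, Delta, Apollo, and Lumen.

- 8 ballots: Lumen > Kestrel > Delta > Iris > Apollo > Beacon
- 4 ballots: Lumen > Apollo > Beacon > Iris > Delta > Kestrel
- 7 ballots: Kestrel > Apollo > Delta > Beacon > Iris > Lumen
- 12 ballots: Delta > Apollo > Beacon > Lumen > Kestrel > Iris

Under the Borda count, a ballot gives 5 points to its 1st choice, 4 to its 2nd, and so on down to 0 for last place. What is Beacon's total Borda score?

62

Borda scores:
  Iris: 8·2 + 4·2 + 7·1 + 12·0 = 31
  Kestrel: 8·4 + 4·0 + 7·5 + 12·1 = 79
  Beacon: 8·0 + 4·3 + 7·2 + 12·3 = 62
  Delta: 8·3 + 4·1 + 7·3 + 12·5 = 109
  Apollo: 8·1 + 4·4 + 7·4 + 12·4 = 100
  Lumen: 8·5 + 4·5 + 7·0 + 12·2 = 84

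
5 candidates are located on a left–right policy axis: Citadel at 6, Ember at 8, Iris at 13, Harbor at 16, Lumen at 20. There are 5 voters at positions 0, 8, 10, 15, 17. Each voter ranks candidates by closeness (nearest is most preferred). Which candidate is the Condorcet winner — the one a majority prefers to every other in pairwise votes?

Ember

With single-peaked preferences on a line, the Condorcet winner is the candidate closest to the median voter.
The median voter (position 10) is closest to Ember at 8.
Check: Ember vs Lumen — voters closer to Ember: 3 of 5.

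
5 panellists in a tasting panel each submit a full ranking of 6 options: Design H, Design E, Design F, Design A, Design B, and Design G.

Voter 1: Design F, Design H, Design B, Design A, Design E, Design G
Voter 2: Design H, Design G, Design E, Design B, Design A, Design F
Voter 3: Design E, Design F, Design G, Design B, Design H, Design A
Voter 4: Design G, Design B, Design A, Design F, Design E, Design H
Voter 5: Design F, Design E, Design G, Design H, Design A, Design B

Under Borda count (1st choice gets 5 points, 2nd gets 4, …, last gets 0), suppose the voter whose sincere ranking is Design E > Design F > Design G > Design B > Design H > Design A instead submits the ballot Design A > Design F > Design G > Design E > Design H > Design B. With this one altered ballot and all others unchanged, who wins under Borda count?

Design F

Borda totals with the altered ballot: Design H 12, Design E 11, Design F 16, Design A 12, Design B 9, Design G 15.
The winner is unchanged: still Design F.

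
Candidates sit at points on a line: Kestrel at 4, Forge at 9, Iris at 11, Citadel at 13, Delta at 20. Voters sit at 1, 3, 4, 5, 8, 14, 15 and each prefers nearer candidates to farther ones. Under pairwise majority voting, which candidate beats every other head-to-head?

Kestrel

With single-peaked preferences on a line, the Condorcet winner is the candidate closest to the median voter.
The median voter (position 5) is closest to Kestrel at 4.
Check: Kestrel vs Iris — voters closer to Kestrel: 4 of 7.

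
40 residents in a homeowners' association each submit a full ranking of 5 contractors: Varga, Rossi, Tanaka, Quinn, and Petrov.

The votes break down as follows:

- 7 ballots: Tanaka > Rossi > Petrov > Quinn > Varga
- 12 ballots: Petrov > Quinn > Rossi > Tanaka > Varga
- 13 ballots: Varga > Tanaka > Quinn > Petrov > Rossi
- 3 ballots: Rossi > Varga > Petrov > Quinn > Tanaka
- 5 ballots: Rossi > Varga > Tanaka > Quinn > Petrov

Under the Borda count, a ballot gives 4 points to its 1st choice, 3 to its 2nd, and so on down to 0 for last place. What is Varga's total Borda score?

76

Borda scores:
  Varga: 7·0 + 12·0 + 13·4 + 3·3 + 5·3 = 76
  Rossi: 7·3 + 12·2 + 13·0 + 3·4 + 5·4 = 77
  Tanaka: 7·4 + 12·1 + 13·3 + 3·0 + 5·2 = 89
  Quinn: 7·1 + 12·3 + 13·2 + 3·1 + 5·1 = 77
  Petrov: 7·2 + 12·4 + 13·1 + 3·2 + 5·0 = 81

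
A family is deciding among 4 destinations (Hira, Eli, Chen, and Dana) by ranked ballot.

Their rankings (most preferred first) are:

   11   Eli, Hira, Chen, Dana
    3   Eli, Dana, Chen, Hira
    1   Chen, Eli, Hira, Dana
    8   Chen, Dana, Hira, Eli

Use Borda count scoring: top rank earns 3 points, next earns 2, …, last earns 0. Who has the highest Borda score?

Eli

Borda scores:
  Hira: 11·2 + 3·0 + 1 + 8·1 = 31
  Eli: 11·3 + 3·3 + 2 + 8·0 = 44
  Chen: 11·1 + 3·1 + 3 + 8·3 = 41
  Dana: 11·0 + 3·2 + 0 + 8·2 = 22
Eli has the highest total.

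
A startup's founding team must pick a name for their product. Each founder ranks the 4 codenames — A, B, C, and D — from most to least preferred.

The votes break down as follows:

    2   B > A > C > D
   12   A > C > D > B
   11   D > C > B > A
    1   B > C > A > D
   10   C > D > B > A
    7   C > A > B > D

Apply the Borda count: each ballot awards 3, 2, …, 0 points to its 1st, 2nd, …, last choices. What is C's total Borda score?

Borda scores:
  A: 2·2 + 12·3 + 11·0 + 1 + 10·0 + 7·2 = 55
  B: 2·3 + 12·0 + 11·1 + 3 + 10·1 + 7·1 = 37
  C: 2·1 + 12·2 + 11·2 + 2 + 10·3 + 7·3 = 101
  D: 2·0 + 12·1 + 11·3 + 0 + 10·2 + 7·0 = 65

101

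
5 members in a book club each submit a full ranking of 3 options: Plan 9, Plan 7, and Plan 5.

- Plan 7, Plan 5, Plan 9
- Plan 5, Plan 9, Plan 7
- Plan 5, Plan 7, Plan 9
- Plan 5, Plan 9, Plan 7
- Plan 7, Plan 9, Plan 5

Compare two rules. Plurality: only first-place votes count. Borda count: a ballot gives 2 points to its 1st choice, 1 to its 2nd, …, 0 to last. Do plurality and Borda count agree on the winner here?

Plurality first-place counts: Plan 9 0, Plan 7 2, Plan 5 3 → Plan 5.
Borda totals: Plan 9 3, Plan 7 5, Plan 5 7 → Plan 5.
The two rules agree on Plan 5.

Yes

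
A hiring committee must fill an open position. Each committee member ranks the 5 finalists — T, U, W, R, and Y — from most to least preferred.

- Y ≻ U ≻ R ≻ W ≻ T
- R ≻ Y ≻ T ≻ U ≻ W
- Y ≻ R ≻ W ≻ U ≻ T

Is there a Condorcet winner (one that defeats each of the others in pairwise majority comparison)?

Yes

Head-to-head results (3 voters total):
T vs U: U wins 2–1.
T vs W: W wins 2–1.
T vs R: R wins 3–0.
T vs Y: Y wins 3–0.
U vs W: U wins 2–1.
U vs R: R wins 2–1.
U vs Y: Y wins 3–0.
W vs R: R wins 3–0.
W vs Y: Y wins 3–0.
R vs Y: Y wins 2–1.
Y beats each rival — T (3–0), U (3–0), W (3–0), R (2–1) — so Y is the Condorcet winner.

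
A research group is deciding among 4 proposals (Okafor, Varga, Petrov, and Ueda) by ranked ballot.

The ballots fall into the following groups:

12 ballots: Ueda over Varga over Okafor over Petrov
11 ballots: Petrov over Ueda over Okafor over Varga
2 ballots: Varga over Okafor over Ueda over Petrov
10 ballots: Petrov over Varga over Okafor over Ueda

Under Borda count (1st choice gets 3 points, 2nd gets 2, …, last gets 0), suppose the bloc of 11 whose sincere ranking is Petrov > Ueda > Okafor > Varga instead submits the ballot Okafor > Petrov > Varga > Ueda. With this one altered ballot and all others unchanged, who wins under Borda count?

Borda totals with the altered ballot: Okafor 59, Varga 61, Petrov 52, Ueda 38.
The switch changes the winner from Petrov to Varga.

Varga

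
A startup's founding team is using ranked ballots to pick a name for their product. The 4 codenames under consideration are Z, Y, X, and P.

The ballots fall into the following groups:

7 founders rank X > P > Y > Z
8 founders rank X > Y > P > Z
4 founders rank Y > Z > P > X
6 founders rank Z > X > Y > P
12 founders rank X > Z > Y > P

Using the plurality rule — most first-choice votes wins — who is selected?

First-place vote totals:
  Z: 6
  Y: 4
  X: 27
  P: 0
X has the most first-place votes.

X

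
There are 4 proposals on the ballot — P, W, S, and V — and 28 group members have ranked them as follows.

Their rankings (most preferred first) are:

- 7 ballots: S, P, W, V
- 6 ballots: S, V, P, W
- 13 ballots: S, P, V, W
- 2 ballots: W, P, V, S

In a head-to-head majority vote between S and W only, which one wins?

Ballots ranking S above W: 7+6+13 = 26.
Ballots ranking W above S: 2.
S wins the head-to-head, 26–2.

S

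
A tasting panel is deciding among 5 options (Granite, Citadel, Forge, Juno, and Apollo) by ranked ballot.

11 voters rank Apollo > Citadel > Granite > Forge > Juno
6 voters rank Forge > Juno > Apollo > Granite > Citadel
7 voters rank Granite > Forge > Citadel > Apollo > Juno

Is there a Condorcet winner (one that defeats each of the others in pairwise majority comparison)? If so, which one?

Head-to-head results (24 voters total):
Granite vs Citadel: Granite wins 13–11.
Granite vs Forge: Granite wins 18–6.
Granite vs Juno: Granite wins 18–6.
Granite vs Apollo: Apollo wins 17–7.
Citadel vs Forge: Forge wins 13–11.
Citadel vs Juno: Citadel wins 18–6.
Citadel vs Apollo: Apollo wins 17–7.
Forge vs Juno: Forge wins 24–0.
Forge vs Apollo: Forge wins 13–11.
Juno vs Apollo: Apollo wins 18–6.
No candidate beats all others: Granite beats Forge beats Apollo beats Granite, a majority cycle.

None — there is no Condorcet winner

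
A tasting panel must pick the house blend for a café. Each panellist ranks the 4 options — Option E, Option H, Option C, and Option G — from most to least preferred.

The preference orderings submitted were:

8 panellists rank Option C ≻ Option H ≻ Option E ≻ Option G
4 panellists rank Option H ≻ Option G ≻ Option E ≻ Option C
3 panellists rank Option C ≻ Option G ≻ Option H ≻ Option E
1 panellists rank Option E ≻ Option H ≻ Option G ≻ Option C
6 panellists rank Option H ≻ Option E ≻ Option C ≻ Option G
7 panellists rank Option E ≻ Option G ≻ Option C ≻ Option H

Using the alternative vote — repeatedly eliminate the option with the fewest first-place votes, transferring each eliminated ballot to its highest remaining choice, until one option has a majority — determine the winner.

Round 1: Option C 11, Option H 10, Option E 8, Option G 0. Option G has the fewest and is eliminated.
Round 2: Option C 11, Option H 10, Option E 8. Option E has the fewest and is eliminated.
Round 3: Option C 18, Option H 11. Option C has a majority.

Option C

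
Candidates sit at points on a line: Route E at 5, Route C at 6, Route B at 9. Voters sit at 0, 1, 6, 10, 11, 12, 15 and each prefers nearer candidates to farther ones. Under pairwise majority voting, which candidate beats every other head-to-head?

Route B

With single-peaked preferences on a line, the Condorcet winner is the candidate closest to the median voter.
The median voter (position 10) is closest to Route B at 9.
Check: Route B vs Route C — voters closer to Route B: 4 of 7.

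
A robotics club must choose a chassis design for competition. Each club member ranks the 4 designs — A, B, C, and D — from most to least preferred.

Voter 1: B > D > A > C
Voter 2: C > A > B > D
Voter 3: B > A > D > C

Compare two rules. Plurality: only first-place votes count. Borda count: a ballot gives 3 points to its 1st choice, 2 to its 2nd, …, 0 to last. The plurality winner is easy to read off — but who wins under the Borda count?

B

Plurality first-place counts: A 0, B 2, C 1, D 0 → B.
Borda totals: A 5, B 7, C 3, D 3 → B.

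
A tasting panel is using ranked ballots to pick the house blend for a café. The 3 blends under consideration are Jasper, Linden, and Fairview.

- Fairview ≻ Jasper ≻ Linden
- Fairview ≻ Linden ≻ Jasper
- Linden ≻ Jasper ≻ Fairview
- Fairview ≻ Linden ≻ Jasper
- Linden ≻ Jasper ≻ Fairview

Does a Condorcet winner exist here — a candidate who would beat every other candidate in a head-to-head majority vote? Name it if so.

Fairview

Head-to-head results (5 voters total):
Jasper vs Linden: Linden wins 4–1.
Jasper vs Fairview: Fairview wins 3–2.
Linden vs Fairview: Fairview wins 3–2.
Fairview beats each rival — Jasper (3–2), Linden (3–2) — so Fairview is the Condorcet winner.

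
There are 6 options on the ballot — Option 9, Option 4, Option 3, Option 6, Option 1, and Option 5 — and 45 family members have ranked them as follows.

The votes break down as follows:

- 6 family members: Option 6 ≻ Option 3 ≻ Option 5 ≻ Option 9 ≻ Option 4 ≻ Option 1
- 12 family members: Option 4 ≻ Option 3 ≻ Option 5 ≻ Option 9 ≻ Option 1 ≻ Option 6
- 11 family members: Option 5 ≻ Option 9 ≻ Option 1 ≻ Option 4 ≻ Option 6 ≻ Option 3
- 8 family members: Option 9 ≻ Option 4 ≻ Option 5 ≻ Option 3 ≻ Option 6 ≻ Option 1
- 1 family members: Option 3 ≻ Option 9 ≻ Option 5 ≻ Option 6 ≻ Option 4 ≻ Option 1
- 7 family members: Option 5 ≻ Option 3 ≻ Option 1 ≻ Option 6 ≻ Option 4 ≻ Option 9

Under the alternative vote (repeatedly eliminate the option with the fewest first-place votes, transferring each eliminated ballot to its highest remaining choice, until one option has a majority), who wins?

Round 1: Option 5 18, Option 4 12, Option 9 8, Option 6 6, Option 3 1, Option 1 0. Option 1 has the fewest and is eliminated.
Round 2: Option 5 18, Option 4 12, Option 9 8, Option 6 6, Option 3 1. Option 3 has the fewest and is eliminated.
Round 3: Option 5 18, Option 4 12, Option 9 9, Option 6 6. Option 6 has the fewest and is eliminated.
Round 4: Option 5 24, Option 4 12, Option 9 9. Option 5 has a majority.

Option 5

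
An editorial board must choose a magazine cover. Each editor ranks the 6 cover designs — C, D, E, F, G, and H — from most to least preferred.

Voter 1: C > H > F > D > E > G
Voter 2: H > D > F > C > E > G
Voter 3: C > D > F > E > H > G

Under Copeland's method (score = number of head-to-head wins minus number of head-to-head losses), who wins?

Pairwise results:
  C vs D: C wins 2–1.
  C vs E: C wins 3–0.
  C vs F: C wins 2–1.
  C vs G: C wins 3–0.
  C vs H: C wins 2–1.
  D vs E: D wins 3–0.
  D vs F: D wins 2–1.
  D vs G: D wins 3–0.
  D vs H: H wins 2–1.
  E vs F: F wins 3–0.
  E vs G: E wins 3–0.
  E vs H: H wins 2–1.
  F vs G: F wins 3–0.
  F vs H: H wins 2–1.
  G vs H: H wins 3–0.
Copeland scores (wins − losses):
  C: 5 − 0 = 5
  D: 3 − 2 = 1
  E: 1 − 4 = -3
  F: 2 − 3 = -1
  G: 0 − 5 = -5
  H: 4 − 1 = 3
C has the best Copeland score.

C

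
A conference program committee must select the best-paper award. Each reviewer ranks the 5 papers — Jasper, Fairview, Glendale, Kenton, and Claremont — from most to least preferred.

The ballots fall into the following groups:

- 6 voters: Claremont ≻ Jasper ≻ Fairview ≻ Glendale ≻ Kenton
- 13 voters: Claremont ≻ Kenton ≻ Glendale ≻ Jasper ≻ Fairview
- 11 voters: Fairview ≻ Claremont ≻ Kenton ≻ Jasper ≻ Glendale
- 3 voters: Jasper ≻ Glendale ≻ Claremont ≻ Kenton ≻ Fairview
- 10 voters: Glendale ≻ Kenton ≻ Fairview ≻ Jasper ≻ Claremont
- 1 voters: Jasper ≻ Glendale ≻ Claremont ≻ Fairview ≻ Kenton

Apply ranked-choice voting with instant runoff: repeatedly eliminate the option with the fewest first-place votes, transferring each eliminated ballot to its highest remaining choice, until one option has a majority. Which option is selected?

Claremont

Round 1: Claremont 19, Fairview 11, Glendale 10, Jasper 4, Kenton 0. Kenton has the fewest and is eliminated.
Round 2: Claremont 19, Fairview 11, Glendale 10, Jasper 4. Jasper has the fewest and is eliminated.
Round 3: Claremont 19, Glendale 14, Fairview 11. Fairview has the fewest and is eliminated.
Round 4: Claremont 30, Glendale 14. Claremont has a majority.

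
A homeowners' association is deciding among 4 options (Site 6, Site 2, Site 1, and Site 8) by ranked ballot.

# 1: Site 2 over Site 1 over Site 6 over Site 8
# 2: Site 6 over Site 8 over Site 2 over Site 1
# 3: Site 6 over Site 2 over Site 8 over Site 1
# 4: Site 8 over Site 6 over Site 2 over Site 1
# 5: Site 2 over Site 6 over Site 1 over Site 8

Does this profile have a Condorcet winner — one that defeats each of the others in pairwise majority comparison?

Yes

Head-to-head results (5 voters total):
Site 6 vs Site 2: Site 6 wins 3–2.
Site 6 vs Site 1: Site 6 wins 4–1.
Site 6 vs Site 8: Site 6 wins 4–1.
Site 2 vs Site 1: Site 2 wins 5–0.
Site 2 vs Site 8: Site 2 wins 3–2.
Site 1 vs Site 8: Site 8 wins 3–2.
Site 6 beats each rival — Site 2 (3–2), Site 1 (4–1), Site 8 (4–1) — so Site 6 is the Condorcet winner.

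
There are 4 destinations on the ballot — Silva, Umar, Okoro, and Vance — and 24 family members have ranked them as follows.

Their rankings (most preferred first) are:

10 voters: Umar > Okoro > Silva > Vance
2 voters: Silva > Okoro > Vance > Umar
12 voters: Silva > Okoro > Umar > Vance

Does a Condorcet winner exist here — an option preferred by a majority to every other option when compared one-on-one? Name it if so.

Silva

Head-to-head results (24 voters total):
Silva vs Umar: Silva wins 14–10.
Silva vs Okoro: Silva wins 14–10.
Silva vs Vance: Silva wins 24–0.
Umar vs Okoro: Okoro wins 14–10.
Umar vs Vance: Umar wins 22–2.
Okoro vs Vance: Okoro wins 24–0.
Silva beats each rival — Umar (14–10), Okoro (14–10), Vance (24–0) — so Silva is the Condorcet winner.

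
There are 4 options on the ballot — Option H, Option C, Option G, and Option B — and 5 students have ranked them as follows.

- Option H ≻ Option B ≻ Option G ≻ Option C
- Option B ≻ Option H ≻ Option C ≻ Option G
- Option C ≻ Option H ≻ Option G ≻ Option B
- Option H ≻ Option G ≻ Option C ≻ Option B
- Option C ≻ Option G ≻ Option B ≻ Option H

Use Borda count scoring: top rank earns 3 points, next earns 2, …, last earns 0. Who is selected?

Option H

Borda scores:
  Option H: 3 + 2 + 2 + 3 + 0 = 10
  Option C: 0 + 1 + 3 + 1 + 3 = 8
  Option G: 1 + 0 + 1 + 2 + 2 = 6
  Option B: 2 + 3 + 0 + 0 + 1 = 6
Option H has the highest total.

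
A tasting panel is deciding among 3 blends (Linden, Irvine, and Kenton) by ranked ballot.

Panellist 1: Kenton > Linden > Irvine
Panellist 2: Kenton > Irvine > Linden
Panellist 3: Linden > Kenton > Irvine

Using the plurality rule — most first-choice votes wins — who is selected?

Kenton

First-place vote totals:
  Linden: 1
  Irvine: 0
  Kenton: 2
Kenton has the most first-place votes.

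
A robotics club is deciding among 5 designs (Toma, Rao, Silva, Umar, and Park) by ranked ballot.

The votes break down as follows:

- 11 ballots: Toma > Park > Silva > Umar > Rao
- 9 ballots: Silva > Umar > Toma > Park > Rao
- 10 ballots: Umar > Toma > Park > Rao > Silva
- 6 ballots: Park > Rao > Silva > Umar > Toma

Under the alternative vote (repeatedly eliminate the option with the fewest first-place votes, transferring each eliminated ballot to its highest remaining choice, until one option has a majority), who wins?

Round 1: Toma 11, Umar 10, Silva 9, Park 6, Rao 0. Rao has the fewest and is eliminated.
Round 2: Toma 11, Umar 10, Silva 9, Park 6. Park has the fewest and is eliminated.
Round 3: Silva 15, Toma 11, Umar 10. Umar has the fewest and is eliminated.
Round 4: Toma 21, Silva 15. Toma has a majority.

Toma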